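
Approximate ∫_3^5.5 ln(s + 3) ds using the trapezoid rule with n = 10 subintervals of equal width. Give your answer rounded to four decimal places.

4.9398

Δs = (5.5 − 3)/10 = 0.25.
f(3) ≈ 1.7918, f(3.25) ≈ 1.8326, f(3.5) ≈ 1.8718, f(3.75) ≈ 1.9095, f(4) ≈ 1.9459, f(4.25) ≈ 1.9810, f(4.5) ≈ 2.0149, f(4.75) ≈ 2.0477, f(5) ≈ 2.0794, f(5.25) ≈ 2.1102, f(5.5) ≈ 2.1401.
T_10 = (Δs/2)·[f(s_0) + 2f(s_1) + ... + 2f(s_{9}) + f(s_10)].
Sum ≈ 4.9398.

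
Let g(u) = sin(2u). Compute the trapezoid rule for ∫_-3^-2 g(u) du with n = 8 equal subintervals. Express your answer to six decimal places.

0.802700

Δu = (-2 − (-3))/8 = 0.125.
g(-3) ≈ 0.279415, g(-2.875) ≈ 0.508279, g(-2.75) ≈ 0.705540, g(-2.625) ≈ 0.858934, g(-2.5) ≈ 0.958924, g(-2.375) ≈ 0.999293, g(-2.25) ≈ 0.977530, g(-2.125) ≈ 0.894989, g(-2) ≈ 0.756802.
T_8 = (Δu/2)·[g(u_0) + 2g(u_1) + ... + 2g(u_{7}) + g(u_8)].
Sum ≈ 0.802700.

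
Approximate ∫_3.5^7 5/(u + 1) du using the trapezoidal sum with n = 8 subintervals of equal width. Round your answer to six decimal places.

Δu = (7 − 3.5)/8 = 0.4375.
f(3.5) = 10/9, f(3.9375) = 80/79, f(4.375) = 40/43, f(4.8125) = 80/93, f(5.25) = 0.8, f(5.6875) = 80/107, f(6.125) = 40/57, f(6.5625) = 80/121, f(7) = 0.625.
T_8 = (Δu/2)·[f(u_0) + 2f(u_1) + ... + 2f(u_{7}) + f(u_8)].
Sum ≈ 2.879510.

2.879510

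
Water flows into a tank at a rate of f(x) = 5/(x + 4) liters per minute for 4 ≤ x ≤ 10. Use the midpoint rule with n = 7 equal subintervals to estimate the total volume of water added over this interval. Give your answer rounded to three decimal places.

2.796

Δx = (10 − 4)/7 = 6/7.
Midpoints: 31/7, 37/7, 43/7, 7, 55/7, 61/7, 67/7.
f(31/7) = 35/59, f(37/7) = 7/13, f(43/7) = 35/71, f(7) = 5/11, f(55/7) = 35/83, f(61/7) = 35/89, f(67/7) = 7/19.
Sum = Δx · [f(31/7) + f(37/7) + f(43/7) + ...].
Sum ≈ 2.796.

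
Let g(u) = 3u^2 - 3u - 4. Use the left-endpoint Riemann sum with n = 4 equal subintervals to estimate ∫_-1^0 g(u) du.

-0.71875

Δu = (0 − (-1))/4 = 0.25.
Left endpoints: -1, -0.75, -0.5, -0.25.
g(-1) = 2, g(-0.75) = -0.0625, g(-0.5) = -1.75, g(-0.25) = -3.0625.
Sum = Δu · [g(-1) + g(-0.75) + g(-0.5) + g(-0.25)].
Sum = -0.71875.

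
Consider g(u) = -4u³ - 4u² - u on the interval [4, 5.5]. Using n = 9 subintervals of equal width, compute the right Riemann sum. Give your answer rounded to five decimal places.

-842.11111

Δu = (5.5 − 4)/9 = 1/6.
Right endpoints: 25/6, 13/3, 4.5, 14/3, 29/6, 5, 31/6, 16/3, 5.5.
g(25/6) = -9800/27, g(13/3) = -10933/27, g(4.5) = -450, g(14/3) = -13454/27, g(29/6) = -14848/27, g(5) = -605, g(31/6) = -17918/27, g(16/3) = -19600/27, g(5.5) = -792.
Sum = Δu · [g(25/6) + g(13/3) + g(4.5) + ...].
Sum ≈ -842.11111.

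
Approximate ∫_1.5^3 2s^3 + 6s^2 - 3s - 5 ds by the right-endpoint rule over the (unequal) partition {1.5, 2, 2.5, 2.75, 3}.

84.5546875

Subinterval widths: 0.5, 0.5, 0.25, 0.25.
Right endpoints: 2, 2.5, 2.75, 3.
f(2) = 29, f(2.5) = 56.25, f(2.75) = 73.71875, f(3) = 94.
Sum = Σ Δs_i · f(s_i).
Sum = 84.5546875.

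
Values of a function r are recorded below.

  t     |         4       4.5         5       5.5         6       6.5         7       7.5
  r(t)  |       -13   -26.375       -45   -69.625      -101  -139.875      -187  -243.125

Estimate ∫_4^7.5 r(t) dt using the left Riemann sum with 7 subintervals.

-290.9375

Δt = 0.5.
Sum = 0.5·[(-13) + (-26.375) + (-45) + (-69.625) + (-101) + (-139.875) + (-187)] = -290.9375.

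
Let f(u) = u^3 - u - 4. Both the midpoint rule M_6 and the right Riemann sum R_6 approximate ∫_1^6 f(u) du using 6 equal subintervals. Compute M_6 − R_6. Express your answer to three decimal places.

-96.615

M_6 ≈ 283.21181.
R_6 ≈ 379.82639.
M_6 − R_6 ≈ -96.615.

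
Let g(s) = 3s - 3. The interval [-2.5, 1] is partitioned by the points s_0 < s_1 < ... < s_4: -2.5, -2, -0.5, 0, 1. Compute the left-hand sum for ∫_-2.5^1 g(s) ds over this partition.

-24

Subinterval widths: 0.5, 1.5, 0.5, 1.
Left endpoints: -2.5, -2, -0.5, 0.
g(-2.5) = -10.5, g(-2) = -9, g(-0.5) = -4.5, g(0) = -3.
Sum = Σ Δs_i · g(s_i).
Sum = -24.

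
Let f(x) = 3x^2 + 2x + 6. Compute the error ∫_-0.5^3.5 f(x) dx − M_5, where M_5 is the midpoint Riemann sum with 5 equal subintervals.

Exact integral: ∫_-0.5^3.5 f(x) dx = 79.
M_5 = 78.36.
Error = 79 − 78.36 = 0.64.

0.64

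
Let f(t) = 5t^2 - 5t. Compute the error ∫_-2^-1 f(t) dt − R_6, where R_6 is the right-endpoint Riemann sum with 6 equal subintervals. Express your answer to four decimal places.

Exact integral: ∫_-2^-1 f(t) dt ≈ 19.166667.
R_6 ≈ 17.523148.
Error ≈ 19.166667 − 17.523148 ≈ 1.6435.

1.6435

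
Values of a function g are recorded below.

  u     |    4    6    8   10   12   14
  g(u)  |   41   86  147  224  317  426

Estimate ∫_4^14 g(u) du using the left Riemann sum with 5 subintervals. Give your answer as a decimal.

1630

Δu = 2.
Sum = 2·[41 + 86 + 147 + 224 + 317] = 1630.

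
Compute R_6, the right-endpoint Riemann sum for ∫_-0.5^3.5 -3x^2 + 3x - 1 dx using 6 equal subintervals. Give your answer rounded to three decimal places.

Δx = (3.5 − (-0.5))/6 = 2/3.
Right endpoints: 1/6, 5/6, 1.5, 13/6, 17/6, 3.5.
f(1/6) = -7/12, f(5/6) = -7/12, f(1.5) = -3.25, f(13/6) = -103/12, f(17/6) = -199/12, f(3.5) = -27.25.
Sum = Δx · [f(1/6) + f(5/6) + f(1.5) + ...].
Sum ≈ -37.889.

-37.889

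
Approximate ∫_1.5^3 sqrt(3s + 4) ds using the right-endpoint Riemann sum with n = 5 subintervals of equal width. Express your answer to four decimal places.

5.0118

Δs = (3 − 1.5)/5 = 0.3.
Right endpoints: 1.8, 2.1, 2.4, 2.7, 3.
f(1.8) ≈ 3.0659, f(2.1) ≈ 3.2094, f(2.4) ≈ 3.3466, f(2.7) ≈ 3.4785, f(3) ≈ 3.6056.
Sum = Δs · [f(1.8) + f(2.1) + f(2.4) + f(2.7) + f(3)].
Sum ≈ 5.0118.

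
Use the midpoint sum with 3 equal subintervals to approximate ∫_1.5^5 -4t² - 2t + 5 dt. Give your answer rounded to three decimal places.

-165.829

Δt = (5 − 1.5)/3 = 7/6.
Midpoints: 25/12, 3.25, 53/12.
f(25/12) = -595/36, f(3.25) = -43.75, f(53/12) = -2947/36.
Sum = Δt · [f(25/12) + f(3.25) + f(53/12)].
Sum ≈ -165.829.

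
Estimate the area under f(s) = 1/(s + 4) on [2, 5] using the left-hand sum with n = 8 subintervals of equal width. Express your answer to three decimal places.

0.416

Δs = (5 − 2)/8 = 0.375.
Left endpoints: 2, 2.375, 2.75, 3.125, 3.5, 3.875, 4.25, 4.625.
f(2) = 1/6, f(2.375) = 8/51, f(2.75) = 4/27, f(3.125) = 8/57, f(3.5) = 2/15, f(3.875) = 8/63, f(4.25) = 4/33, f(4.625) = 8/69.
Sum = Δs · [f(2) + f(2.375) + f(2.75) + ...].
Sum ≈ 0.416.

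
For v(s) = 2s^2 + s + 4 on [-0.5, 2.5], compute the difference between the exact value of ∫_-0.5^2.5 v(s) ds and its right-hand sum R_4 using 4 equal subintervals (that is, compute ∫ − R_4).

-6.1875

Exact integral: ∫_-0.5^2.5 v(s) ds = 25.5.
R_4 = 31.6875.
Error = 25.5 − 31.6875 = -6.1875.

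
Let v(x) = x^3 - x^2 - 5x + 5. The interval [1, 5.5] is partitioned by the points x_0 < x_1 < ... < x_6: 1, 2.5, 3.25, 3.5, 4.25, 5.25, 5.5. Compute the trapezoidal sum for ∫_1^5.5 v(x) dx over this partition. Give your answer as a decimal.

Subinterval widths: 1.5, 0.75, 0.25, 0.75, 1, 0.25.
v(1) = 0, v(2.5) = 1.875, v(3.25) = 12.515625, v(3.5) = 18.125, v(4.25) = 42.453125, v(5.25) = 95.890625, v(5.5) = 113.625.
On each subinterval the trapezoid contributes (Δx_i/2)·[v(x_{i-1}) + v(x_i)].
Sum = 128.7109375.

128.7109375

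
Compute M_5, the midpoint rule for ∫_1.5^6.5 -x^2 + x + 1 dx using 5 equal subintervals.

-65

Δx = (6.5 − 1.5)/5 = 1.
Midpoints: 2, 3, 4, 5, 6.
f(2) = -1, f(3) = -5, f(4) = -11, f(5) = -19, f(6) = -29.
Sum = Δx · [f(2) + f(3) + f(4) + f(5) + f(6)].
Sum = -65.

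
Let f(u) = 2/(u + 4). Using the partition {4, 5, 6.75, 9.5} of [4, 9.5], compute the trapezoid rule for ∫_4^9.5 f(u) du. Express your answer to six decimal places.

1.052864

Subinterval widths: 1, 1.75, 2.75.
f(4) = 0.25, f(5) = 2/9, f(6.75) = 8/43, f(9.5) = 4/27.
On each subinterval the trapezoid contributes (Δu_i/2)·[f(u_{i-1}) + f(u_i)].
Sum ≈ 1.052864.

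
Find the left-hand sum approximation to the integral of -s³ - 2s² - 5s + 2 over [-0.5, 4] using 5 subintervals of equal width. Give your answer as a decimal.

-88.3575

Δs = (4 − (-0.5))/5 = 0.9.
Left endpoints: -0.5, 0.4, 1.3, 2.2, 3.1.
f(-0.5) = 4.125, f(0.4) = -0.384, f(1.3) = -10.077, f(2.2) = -29.328, f(3.1) = -62.511.
Sum = Δs · [f(-0.5) + f(0.4) + f(1.3) + f(2.2) + f(3.1)].
Sum = -88.3575.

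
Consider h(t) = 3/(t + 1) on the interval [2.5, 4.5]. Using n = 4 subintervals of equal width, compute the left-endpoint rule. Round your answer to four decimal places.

Δt = (4.5 − 2.5)/4 = 0.5.
Left endpoints: 2.5, 3, 3.5, 4.
h(2.5) = 6/7, h(3) = 0.75, h(3.5) = 2/3, h(4) = 0.6.
Sum = Δt · [h(2.5) + h(3) + h(3.5) + h(4)].
Sum ≈ 1.4369.

1.4369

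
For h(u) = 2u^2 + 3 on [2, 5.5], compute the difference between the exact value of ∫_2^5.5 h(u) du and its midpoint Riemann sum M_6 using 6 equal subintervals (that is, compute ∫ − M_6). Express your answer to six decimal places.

0.198495

Exact integral: ∫_2^5.5 h(u) du ≈ 116.08333333.
M_6 ≈ 115.88483796.
Error ≈ 116.08333333 − 115.88483796 ≈ 0.198495.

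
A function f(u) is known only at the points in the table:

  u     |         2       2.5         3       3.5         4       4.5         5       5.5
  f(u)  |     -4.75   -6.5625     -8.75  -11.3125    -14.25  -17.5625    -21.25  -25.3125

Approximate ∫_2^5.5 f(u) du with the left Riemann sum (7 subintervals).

Δu = 0.5.
Sum = 0.5·[(-4.75) + (-6.5625) + (-8.75) + (-11.3125) + (-14.25) + (-17.5625) + (-21.25)] = -42.21875.

-42.21875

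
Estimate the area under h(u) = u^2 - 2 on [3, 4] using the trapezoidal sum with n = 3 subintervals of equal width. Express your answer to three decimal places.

10.352

Δu = (4 − 3)/3 = 1/3.
h(3) = 7, h(10/3) = 82/9, h(11/3) = 103/9, h(4) = 14.
T_3 = (Δu/2)·[h(u_0) + 2h(u_1) + 2h(u_2) + h(u_3)].
Sum ≈ 10.352.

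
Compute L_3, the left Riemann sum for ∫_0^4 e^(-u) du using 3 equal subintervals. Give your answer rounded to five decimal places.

Δu = (4 − 0)/3 = 4/3.
Left endpoints: 0, 4/3, 8/3.
f(0) ≈ 1.00000, f(4/3) ≈ 0.26360, f(8/3) ≈ 0.06948.
Sum = Δu · [f(0) + f(4/3) + f(8/3)].
Sum ≈ 1.77744.

1.77744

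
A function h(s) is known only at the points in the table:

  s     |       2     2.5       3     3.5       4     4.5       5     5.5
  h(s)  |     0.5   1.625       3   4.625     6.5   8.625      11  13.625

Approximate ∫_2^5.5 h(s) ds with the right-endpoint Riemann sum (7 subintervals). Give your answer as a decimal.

24.5

Δs = 0.5.
Sum = 0.5·[1.625 + 3 + 4.625 + 6.5 + 8.625 + 11 + 13.625] = 24.5.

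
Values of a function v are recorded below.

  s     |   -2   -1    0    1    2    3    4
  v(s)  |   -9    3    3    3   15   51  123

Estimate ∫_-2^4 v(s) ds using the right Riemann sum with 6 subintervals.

198

Δs = 1.
Sum = 1·[3 + 3 + 3 + 15 + 51 + 123] = 198.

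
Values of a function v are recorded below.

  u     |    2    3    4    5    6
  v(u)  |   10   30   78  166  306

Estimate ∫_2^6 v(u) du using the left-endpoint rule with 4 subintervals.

284

Δu = 1.
Sum = 1·[10 + 30 + 78 + 166] = 284.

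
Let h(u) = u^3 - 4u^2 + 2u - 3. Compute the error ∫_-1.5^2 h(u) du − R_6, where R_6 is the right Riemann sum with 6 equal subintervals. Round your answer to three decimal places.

-2.673

Exact integral: ∫_-1.5^2 h(u) du ≈ -21.18229.
R_6 ≈ -18.50969.
Error ≈ -21.18229 − (-18.50969) ≈ -2.673.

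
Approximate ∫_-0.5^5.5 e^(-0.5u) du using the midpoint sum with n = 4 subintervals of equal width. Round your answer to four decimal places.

2.3839

Δu = (5.5 − (-0.5))/4 = 1.5.
Midpoints: 0.25, 1.75, 3.25, 4.75.
f(0.25) ≈ 0.8825, f(1.75) ≈ 0.4169, f(3.25) ≈ 0.1969, f(4.75) ≈ 0.0930.
Sum = Δu · [f(0.25) + f(1.75) + f(3.25) + f(4.75)].
Sum ≈ 2.3839.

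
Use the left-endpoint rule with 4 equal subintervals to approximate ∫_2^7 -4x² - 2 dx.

Δx = (7 − 2)/4 = 1.25.
Left endpoints: 2, 3.25, 4.5, 5.75.
f(2) = -18, f(3.25) = -44.25, f(4.5) = -83, f(5.75) = -134.25.
Sum = Δx · [f(2) + f(3.25) + f(4.5) + f(5.75)].
Sum = -349.375.

-349.375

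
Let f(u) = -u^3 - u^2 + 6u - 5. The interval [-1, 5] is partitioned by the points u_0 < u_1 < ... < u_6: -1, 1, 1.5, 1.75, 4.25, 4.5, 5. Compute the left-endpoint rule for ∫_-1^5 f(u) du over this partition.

Subinterval widths: 2, 0.5, 0.25, 2.5, 0.25, 0.5.
Left endpoints: -1, 1, 1.5, 1.75, 4.25, 4.5.
f(-1) = -11, f(1) = -1, f(1.5) = -1.625, f(1.75) = -2.921875, f(4.25) = -74.328125, f(4.5) = -89.375.
Sum = Σ Δu_i · f(u_i).
Sum = -93.48046875.

-93.48046875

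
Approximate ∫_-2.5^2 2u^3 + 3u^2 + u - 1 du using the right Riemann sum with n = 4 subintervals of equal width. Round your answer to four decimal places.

Δu = (2 − (-2.5))/4 = 1.125.
Right endpoints: -1.375, -0.25, 0.875, 2.
f(-1.375) = -1.90234375, f(-0.25) = -1.09375, f(0.875) = 3.51171875, f(2) = 29.
Sum = Δu · [f(-1.375) + f(-0.25) + f(0.875) + f(2)].
Sum ≈ 33.2051.

33.2051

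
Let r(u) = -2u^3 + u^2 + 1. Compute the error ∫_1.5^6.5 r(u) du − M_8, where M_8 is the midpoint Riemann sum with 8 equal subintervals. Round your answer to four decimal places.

Exact integral: ∫_1.5^6.5 r(u) du ≈ -794.583333.
M_8 = -790.83984375.
Error ≈ -794.583333 − (-790.83984375) ≈ -3.7435.

-3.7435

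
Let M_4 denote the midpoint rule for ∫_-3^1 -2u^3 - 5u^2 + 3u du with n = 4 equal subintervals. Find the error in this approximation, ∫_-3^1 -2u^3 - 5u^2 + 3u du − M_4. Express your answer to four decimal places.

0.3333

Exact integral: ∫_-3^1 f(u) du ≈ -18.666667.
M_4 = -19.
Error ≈ -18.666667 − (-19) ≈ 0.3333.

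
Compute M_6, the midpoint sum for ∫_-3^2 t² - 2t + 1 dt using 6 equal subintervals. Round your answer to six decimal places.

Δt = (2 − (-3))/6 = 5/6.
Midpoints: -31/12, -1.75, -11/12, -1/12, 0.75, 19/12.
f(-31/12) = 1849/144, f(-1.75) = 7.5625, f(-11/12) = 529/144, f(-1/12) = 169/144, f(0.75) = 0.0625, f(19/12) = 49/144.
Sum = Δt · [f(-31/12) + f(-1.75) + f(-11/12) + ...].
Sum ≈ 21.377315.

21.377315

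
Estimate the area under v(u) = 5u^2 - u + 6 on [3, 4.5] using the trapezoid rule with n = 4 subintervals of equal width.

110.42578125

Δu = (4.5 − 3)/4 = 0.375.
v(3) = 48, v(3.375) = 59.578125, v(3.75) = 72.5625, v(4.125) = 86.953125, v(4.5) = 102.75.
T_4 = (Δu/2)·[v(u_0) + 2v(u_1) + 2v(u_2) + 2v(u_3) + v(u_4)].
Sum = 110.42578125.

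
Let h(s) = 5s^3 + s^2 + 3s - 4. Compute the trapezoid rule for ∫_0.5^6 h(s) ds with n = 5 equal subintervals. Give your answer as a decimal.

Δs = (6 − 0.5)/5 = 1.1.
h(0.5) = -1.625, h(1.6) = 23.84, h(2.7) = 109.805, h(3.8) = 296.2, h(4.9) = 622.955, h(6) = 1130.
T_5 = (Δs/2)·[h(s_0) + 2h(s_1) + ... + 2h(s_{4}) + h(s_5)].
Sum = 1778.68625.

1778.68625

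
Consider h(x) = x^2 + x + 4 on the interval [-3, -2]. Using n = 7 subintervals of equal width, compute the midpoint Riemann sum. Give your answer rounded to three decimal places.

7.832

Δx = (-2 − (-3))/7 = 1/7.
Midpoints: -41/14, -39/14, -37/14, -2.5, -33/14, -31/14, -29/14.
h(-41/14) = 1891/196, h(-39/14) = 1759/196, h(-37/14) = 1635/196, h(-2.5) = 7.75, h(-33/14) = 1411/196, h(-31/14) = 1311/196, h(-29/14) = 1219/196.
Sum = Δx · [h(-41/14) + h(-39/14) + h(-37/14) + ...].
Sum ≈ 7.832.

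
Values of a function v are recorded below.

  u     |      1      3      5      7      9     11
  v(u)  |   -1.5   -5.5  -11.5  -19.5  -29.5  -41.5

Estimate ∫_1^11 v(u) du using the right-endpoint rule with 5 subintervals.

-215

Δu = 2.
Sum = 2·[(-5.5) + (-11.5) + (-19.5) + (-29.5) + (-41.5)] = -215.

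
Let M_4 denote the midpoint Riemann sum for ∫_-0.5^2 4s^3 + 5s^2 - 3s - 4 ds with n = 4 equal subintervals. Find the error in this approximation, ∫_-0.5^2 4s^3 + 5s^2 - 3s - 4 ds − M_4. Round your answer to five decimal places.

Exact integral: ∫_-0.5^2 f(s) ds ≈ 13.8541667.
M_4 = 12.71484375.
Error ≈ 13.8541667 − 12.71484375 ≈ 1.13932.

1.13932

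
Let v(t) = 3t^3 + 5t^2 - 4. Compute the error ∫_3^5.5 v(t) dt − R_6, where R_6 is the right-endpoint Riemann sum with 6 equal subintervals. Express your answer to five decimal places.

Exact integral: ∫_3^5.5 v(t) dt ≈ 847.8385417.
R_6 ≈ 960.2119502.
Error ≈ 847.8385417 − 960.2119502 ≈ -112.37341.

-112.37341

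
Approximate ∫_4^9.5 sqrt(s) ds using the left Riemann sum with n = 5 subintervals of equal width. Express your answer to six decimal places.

13.583267

Δs = (9.5 − 4)/5 = 1.1.
Left endpoints: 4, 5.1, 6.2, 7.3, 8.4.
f(4) ≈ 2.000000, f(5.1) ≈ 2.258318, f(6.2) ≈ 2.489980, f(7.3) ≈ 2.701851, f(8.4) ≈ 2.898275.
Sum = Δs · [f(4) + f(5.1) + f(6.2) + f(7.3) + f(8.4)].
Sum ≈ 13.583267.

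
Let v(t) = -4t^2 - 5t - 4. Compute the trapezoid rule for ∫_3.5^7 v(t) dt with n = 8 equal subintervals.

Δt = (7 − 3.5)/8 = 0.4375.
v(3.5) = -70.5, v(3.9375) = -85.703125, v(4.375) = -102.4375, v(4.8125) = -120.703125, v(5.25) = -140.5, v(5.6875) = -161.828125, v(6.125) = -184.6875, v(6.5625) = -209.078125, v(7) = -235.
T_8 = (Δt/2)·[v(t_0) + 2v(t_1) + ... + 2v(t_{7}) + v(t_8)].
Sum = -506.48828125.

-506.48828125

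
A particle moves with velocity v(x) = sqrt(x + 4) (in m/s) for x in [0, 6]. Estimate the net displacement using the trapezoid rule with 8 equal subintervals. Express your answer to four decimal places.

Δx = (6 − 0)/8 = 0.75.
v(0) ≈ 2.0000, v(0.75) ≈ 2.1794, v(1.5) ≈ 2.3452, v(2.25) ≈ 2.5000, v(3) ≈ 2.6458, v(3.75) ≈ 2.7839, v(4.5) ≈ 2.9155, v(5.25) ≈ 3.0414, v(6) ≈ 3.1623.
T_8 = (Δx/2)·[v(x_0) + 2v(x_1) + ... + 2v(x_{7}) + v(x_8)].
Sum ≈ 15.7442.

15.7442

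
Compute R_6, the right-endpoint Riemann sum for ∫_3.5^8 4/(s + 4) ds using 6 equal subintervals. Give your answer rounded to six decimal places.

Δs = (8 − 3.5)/6 = 0.75.
Right endpoints: 4.25, 5, 5.75, 6.5, 7.25, 8.
f(4.25) = 16/33, f(5) = 4/9, f(5.75) = 16/39, f(6.5) = 8/21, f(7.25) = 16/45, f(8) = 1/3.
Sum = Δs · [f(4.25) + f(5) + f(5.75) + ...].
Sum ≈ 1.807043.

1.807043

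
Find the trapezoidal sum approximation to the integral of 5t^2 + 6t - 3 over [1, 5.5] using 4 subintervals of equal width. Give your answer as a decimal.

354.62109375

Δt = (5.5 − 1)/4 = 1.125.
f(1) = 8, f(2.125) = 32.328125, f(3.25) = 69.3125, f(4.375) = 118.953125, f(5.5) = 181.25.
T_4 = (Δt/2)·[f(t_0) + 2f(t_1) + 2f(t_2) + 2f(t_3) + f(t_4)].
Sum = 354.62109375.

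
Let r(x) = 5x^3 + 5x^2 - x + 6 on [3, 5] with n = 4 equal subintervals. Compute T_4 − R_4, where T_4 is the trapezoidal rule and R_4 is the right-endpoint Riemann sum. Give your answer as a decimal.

-142

T_4 = 852.75.
R_4 = 994.75.
T_4 − R_4 = -142.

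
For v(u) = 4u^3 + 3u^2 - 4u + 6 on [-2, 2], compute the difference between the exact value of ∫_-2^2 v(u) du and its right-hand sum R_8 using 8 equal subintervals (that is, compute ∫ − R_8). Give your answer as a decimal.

-12.5

Exact integral: ∫_-2^2 v(u) du = 40.
R_8 = 52.5.
Error = 40 − 52.5 = -12.5.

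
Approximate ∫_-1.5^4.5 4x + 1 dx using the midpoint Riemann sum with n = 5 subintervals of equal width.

Δx = (4.5 − (-1.5))/5 = 1.2.
Midpoints: -0.9, 0.3, 1.5, 2.7, 3.9.
f(-0.9) = -2.6, f(0.3) = 2.2, f(1.5) = 7, f(2.7) = 11.8, f(3.9) = 16.6.
Sum = Δx · [f(-0.9) + f(0.3) + f(1.5) + f(2.7) + f(3.9)].
Sum = 42.

42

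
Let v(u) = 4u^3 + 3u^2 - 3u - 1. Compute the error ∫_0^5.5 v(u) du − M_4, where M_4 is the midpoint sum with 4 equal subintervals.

31.1953125

Exact integral: ∫_0^5.5 v(u) du = 1030.5625.
M_4 = 999.3671875.
Error = 1030.5625 − 999.3671875 = 31.1953125.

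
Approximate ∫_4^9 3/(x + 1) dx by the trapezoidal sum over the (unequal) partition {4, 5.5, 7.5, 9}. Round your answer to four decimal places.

Subinterval widths: 1.5, 2, 1.5.
f(4) = 0.6, f(5.5) = 6/13, f(7.5) = 6/17, f(9) = 0.3.
On each subinterval the trapezoid contributes (Δx_i/2)·[f(x_{i-1}) + f(x_i)].
Sum ≈ 2.1003.

2.1003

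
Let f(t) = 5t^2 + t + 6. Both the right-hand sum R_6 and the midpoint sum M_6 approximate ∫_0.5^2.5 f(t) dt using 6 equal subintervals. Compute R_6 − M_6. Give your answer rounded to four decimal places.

R_6 ≈ 46.351852.
M_6 ≈ 40.740741.
R_6 − M_6 ≈ 5.6111.

5.6111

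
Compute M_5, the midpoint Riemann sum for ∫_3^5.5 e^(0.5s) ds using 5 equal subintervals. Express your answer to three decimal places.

22.264

Δs = (5.5 − 3)/5 = 0.5.
Midpoints: 3.25, 3.75, 4.25, 4.75, 5.25.
f(3.25) ≈ 5.078, f(3.75) ≈ 6.521, f(4.25) ≈ 8.373, f(4.75) ≈ 10.751, f(5.25) ≈ 13.805.
Sum = Δs · [f(3.25) + f(3.75) + f(4.25) + f(4.75) + f(5.25)].
Sum ≈ 22.264.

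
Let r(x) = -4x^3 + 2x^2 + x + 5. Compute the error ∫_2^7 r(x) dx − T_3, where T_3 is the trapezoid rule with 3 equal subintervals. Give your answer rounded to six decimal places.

Exact integral: ∫_2^7 r(x) dx ≈ -2114.16666667.
T_3 ≈ -2234.53703704.
Error ≈ -2114.16666667 − (-2234.53703704) ≈ 120.370370.

120.370370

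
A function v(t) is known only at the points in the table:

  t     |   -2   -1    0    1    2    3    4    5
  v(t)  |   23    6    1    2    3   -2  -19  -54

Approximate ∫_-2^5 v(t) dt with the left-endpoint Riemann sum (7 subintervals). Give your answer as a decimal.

Δt = 1.
Sum = 1·[23 + 6 + 1 + 2 + 3 + (-2) + (-19)] = 14.

14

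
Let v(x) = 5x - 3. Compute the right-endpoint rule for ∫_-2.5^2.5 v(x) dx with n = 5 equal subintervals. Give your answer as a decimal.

Δx = (2.5 − (-2.5))/5 = 1.
Right endpoints: -1.5, -0.5, 0.5, 1.5, 2.5.
v(-1.5) = -10.5, v(-0.5) = -5.5, v(0.5) = -0.5, v(1.5) = 4.5, v(2.5) = 9.5.
Sum = Δx · [v(-1.5) + v(-0.5) + v(0.5) + v(1.5) + v(2.5)].
Sum = -2.5.

-2.5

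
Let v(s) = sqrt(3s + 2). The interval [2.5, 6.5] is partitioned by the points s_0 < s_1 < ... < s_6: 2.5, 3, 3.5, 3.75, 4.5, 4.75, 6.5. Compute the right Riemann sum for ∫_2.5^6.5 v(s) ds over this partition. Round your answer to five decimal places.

16.41104

Subinterval widths: 0.5, 0.5, 0.25, 0.75, 0.25, 1.75.
Right endpoints: 3, 3.5, 3.75, 4.5, 4.75, 6.5.
v(3) ≈ 3.31662, v(3.5) ≈ 3.53553, v(3.75) ≈ 3.64005, v(4.5) ≈ 3.93700, v(4.75) ≈ 4.03113, v(6.5) ≈ 4.63681.
Sum = Σ Δs_i · v(s_i).
Sum ≈ 16.41104.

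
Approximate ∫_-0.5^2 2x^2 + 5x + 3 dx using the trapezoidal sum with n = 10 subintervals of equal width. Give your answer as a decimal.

22.34375

Δx = (2 − (-0.5))/10 = 0.25.
f(-0.5) = 1, f(-0.25) = 1.875, f(0) = 3, f(0.25) = 4.375, f(0.5) = 6, f(0.75) = 7.875, f(1) = 10, f(1.25) = 12.375, f(1.5) = 15, f(1.75) = 17.875, f(2) = 21.
T_10 = (Δx/2)·[f(x_0) + 2f(x_1) + ... + 2f(x_{9}) + f(x_10)].
Sum = 22.34375.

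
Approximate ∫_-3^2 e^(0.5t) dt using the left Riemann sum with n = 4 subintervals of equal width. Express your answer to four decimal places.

Δt = (2 − (-3))/4 = 1.25.
Left endpoints: -3, -1.75, -0.5, 0.75.
f(-3) ≈ 0.2231, f(-1.75) ≈ 0.4169, f(-0.5) ≈ 0.7788, f(0.75) ≈ 1.4550.
Sum = Δt · [f(-3) + f(-1.75) + f(-0.5) + f(0.75)].
Sum ≈ 3.5922.

3.5922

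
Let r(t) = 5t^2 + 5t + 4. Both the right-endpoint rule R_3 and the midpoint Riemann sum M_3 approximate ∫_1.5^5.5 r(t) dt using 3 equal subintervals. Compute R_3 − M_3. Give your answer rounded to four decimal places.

115.5556

R_3 ≈ 470.259259.
M_3 ≈ 354.703704.
R_3 − M_3 ≈ 115.5556.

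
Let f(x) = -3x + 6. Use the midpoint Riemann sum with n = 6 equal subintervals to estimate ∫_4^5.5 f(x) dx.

-12.375

Δx = (5.5 − 4)/6 = 0.25.
Midpoints: 4.125, 4.375, 4.625, 4.875, 5.125, 5.375.
f(4.125) = -6.375, f(4.375) = -7.125, f(4.625) = -7.875, f(4.875) = -8.625, f(5.125) = -9.375, f(5.375) = -10.125.
Sum = Δx · [f(4.125) + f(4.375) + f(4.625) + ...].
Sum = -12.375.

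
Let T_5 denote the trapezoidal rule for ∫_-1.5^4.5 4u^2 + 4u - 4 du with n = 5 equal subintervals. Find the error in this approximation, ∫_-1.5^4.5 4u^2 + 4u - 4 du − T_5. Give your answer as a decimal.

Exact integral: ∫_-1.5^4.5 f(u) du = 138.
T_5 = 143.76.
Error = 138 − 143.76 = -5.76.

-5.76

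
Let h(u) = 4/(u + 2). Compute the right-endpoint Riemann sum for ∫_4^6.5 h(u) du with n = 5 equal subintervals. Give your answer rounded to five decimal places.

Δu = (6.5 − 4)/5 = 0.5.
Right endpoints: 4.5, 5, 5.5, 6, 6.5.
h(4.5) = 8/13, h(5) = 4/7, h(5.5) = 8/15, h(6) = 0.5, h(6.5) = 8/17.
Sum = Δu · [h(4.5) + h(5) + h(5.5) + h(6) + h(6.5)].
Sum ≈ 1.34537.

1.34537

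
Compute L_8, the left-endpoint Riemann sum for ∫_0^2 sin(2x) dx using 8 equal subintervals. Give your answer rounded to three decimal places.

Δx = (2 − 0)/8 = 0.25.
Left endpoints: 0, 0.25, 0.5, 0.75, 1, 1.25, 1.5, 1.75.
f(0) ≈ 0.000, f(0.25) ≈ 0.479, f(0.5) ≈ 0.841, f(0.75) ≈ 0.997, f(1) ≈ 0.909, f(1.25) ≈ 0.598, f(1.5) ≈ 0.141, f(1.75) ≈ -0.351.
Sum = Δx · [f(0) + f(0.25) + f(0.5) + ...].
Sum ≈ 0.904.

0.904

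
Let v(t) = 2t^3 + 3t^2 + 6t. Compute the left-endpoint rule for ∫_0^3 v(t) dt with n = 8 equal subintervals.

Δt = (3 − 0)/8 = 0.375.
Left endpoints: 0, 0.375, 0.75, 1.125, 1.5, 1.875, 2.25, 2.625.
v(0) = 0, v(0.375) = 2.77734375, v(0.75) = 7.03125, v(1.125) = 13.39453125, v(1.5) = 22.5, v(1.875) = 34.98046875, v(2.25) = 51.46875, v(2.625) = 72.59765625.
Sum = Δt · [v(0) + v(0.375) + v(0.75) + ...].
Sum = 76.78125.

76.78125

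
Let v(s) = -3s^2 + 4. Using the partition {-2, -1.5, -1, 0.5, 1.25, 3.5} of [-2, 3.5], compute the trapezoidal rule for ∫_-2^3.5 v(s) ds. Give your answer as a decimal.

Subinterval widths: 0.5, 0.5, 1.5, 0.75, 2.25.
v(-2) = -8, v(-1.5) = -2.75, v(-1) = 1, v(0.5) = 3.25, v(1.25) = -0.6875, v(3.5) = -32.75.
On each subinterval the trapezoid contributes (Δs_i/2)·[v(s_{i-1}) + v(s_i)].
Sum = -36.59375.

-36.59375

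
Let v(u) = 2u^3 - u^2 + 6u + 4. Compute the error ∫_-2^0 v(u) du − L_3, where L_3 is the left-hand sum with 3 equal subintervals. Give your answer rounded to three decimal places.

Exact integral: ∫_-2^0 v(u) du ≈ -14.66667.
L_3 ≈ -26.37037.
Error ≈ -14.66667 − (-26.37037) ≈ 11.704.

11.704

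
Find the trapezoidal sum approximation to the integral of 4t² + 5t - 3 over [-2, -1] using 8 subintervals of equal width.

-1.15625

Δt = (-1 − (-2))/8 = 0.125.
f(-2) = 3, f(-1.875) = 1.6875, f(-1.75) = 0.5, f(-1.625) = -0.5625, f(-1.5) = -1.5, f(-1.375) = -2.3125, f(-1.25) = -3, f(-1.125) = -3.5625, f(-1) = -4.
T_8 = (Δt/2)·[f(t_0) + 2f(t_1) + ... + 2f(t_{7}) + f(t_8)].
Sum = -1.15625.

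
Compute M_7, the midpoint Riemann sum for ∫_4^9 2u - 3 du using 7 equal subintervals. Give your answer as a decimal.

Δu = (9 − 4)/7 = 5/7.
Midpoints: 61/14, 71/14, 81/14, 6.5, 101/14, 111/14, 121/14.
f(61/14) = 40/7, f(71/14) = 50/7, f(81/14) = 60/7, f(6.5) = 10, f(101/14) = 80/7, f(111/14) = 90/7, f(121/14) = 100/7.
Sum = Δu · [f(61/14) + f(71/14) + f(81/14) + ...].
Sum = 50.

50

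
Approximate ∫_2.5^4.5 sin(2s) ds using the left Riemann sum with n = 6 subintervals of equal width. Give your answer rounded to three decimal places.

0.347

Δs = (4.5 − 2.5)/6 = 1/3.
Left endpoints: 2.5, 17/6, 19/6, 3.5, 23/6, 25/6.
f(2.5) ≈ -0.959, f(17/6) ≈ -0.578, f(19/6) ≈ 0.050, f(3.5) ≈ 0.657, f(23/6) ≈ 0.983, f(25/6) ≈ 0.887.
Sum = Δs · [f(2.5) + f(17/6) + f(19/6) + ...].
Sum ≈ 0.347.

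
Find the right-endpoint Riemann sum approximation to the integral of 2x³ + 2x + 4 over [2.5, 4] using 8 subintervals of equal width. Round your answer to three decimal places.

133.742

Δx = (4 − 2.5)/8 = 0.1875.
Right endpoints: 2.6875, 2.875, 3.0625, 3.25, 3.4375, 3.625, 3.8125, 4.
f(2.6875) = 98707/2048, f(2.875) = 57.27734375, f(3.0625) = 138385/2048, f(3.25) = 79.15625, f(3.4375) = 188647/2048, f(3.625) = 106.51953125, f(3.8125) = 250789/2048, f(4) = 140.
Sum = Δx · [f(2.6875) + f(2.875) + f(3.0625) + ...].
Sum ≈ 133.742.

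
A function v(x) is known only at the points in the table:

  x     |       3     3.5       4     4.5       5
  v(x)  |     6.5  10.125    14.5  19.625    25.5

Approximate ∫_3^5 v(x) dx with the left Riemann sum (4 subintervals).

25.375

Δx = 0.5.
Sum = 0.5·[6.5 + 10.125 + 14.5 + 19.625] = 25.375.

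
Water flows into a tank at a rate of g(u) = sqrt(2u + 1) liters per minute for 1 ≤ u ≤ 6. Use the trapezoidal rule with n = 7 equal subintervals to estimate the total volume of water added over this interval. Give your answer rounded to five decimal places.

13.87931

Δu = (6 − 1)/7 = 5/7.
g(1) ≈ 1.73205, g(12/7) ≈ 2.10442, g(17/7) ≈ 2.42015, g(22/7) ≈ 2.69921, g(27/7) ≈ 2.95200, g(32/7) ≈ 3.18479, g(37/7) ≈ 3.40168, g(6) ≈ 3.60555.
T_7 = (Δu/2)·[g(u_0) + 2g(u_1) + ... + 2g(u_{6}) + g(u_7)].
Sum ≈ 13.87931.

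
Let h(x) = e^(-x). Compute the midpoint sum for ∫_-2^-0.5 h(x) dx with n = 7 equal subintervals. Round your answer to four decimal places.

Δx = (-0.5 − (-2))/7 = 3/14.
Midpoints: -53/28, -47/28, -41/28, -1.25, -29/28, -23/28, -17/28.
h(-53/28) ≈ 6.6383, h(-47/28) ≈ 5.3579, h(-41/28) ≈ 4.3245, h(-1.25) ≈ 3.4903, h(-29/28) ≈ 2.8171, h(-23/28) ≈ 2.2737, h(-17/28) ≈ 1.8352.
Sum = Δx · [h(-53/28) + h(-47/28) + h(-41/28) + ...].
Sum ≈ 5.7294.

5.7294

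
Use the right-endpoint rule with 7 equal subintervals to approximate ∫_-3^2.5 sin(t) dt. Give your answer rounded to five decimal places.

0.11152

Δt = (2.5 − (-3))/7 = 11/14.
Right endpoints: -31/14, -10/7, -9/14, 1/7, 13/14, 12/7, 2.5.
f(-31/14) ≈ -0.80001, f(-10/7) ≈ -0.98990, f(-9/14) ≈ -0.59948, f(1/7) ≈ 0.14237, f(13/14) ≈ 0.80077, f(12/7) ≈ 0.98972, f(2.5) ≈ 0.59847.
Sum = Δt · [f(-31/14) + f(-10/7) + f(-9/14) + ...].
Sum ≈ 0.11152.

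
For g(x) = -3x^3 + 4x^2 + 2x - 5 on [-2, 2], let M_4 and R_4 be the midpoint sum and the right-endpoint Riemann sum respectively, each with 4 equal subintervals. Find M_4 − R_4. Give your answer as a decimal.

M_4 = 0.
R_4 = -16.
M_4 − R_4 = 16.

16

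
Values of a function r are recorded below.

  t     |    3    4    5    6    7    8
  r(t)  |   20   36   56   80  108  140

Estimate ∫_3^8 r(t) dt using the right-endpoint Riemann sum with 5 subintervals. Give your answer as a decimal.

420

Δt = 1.
Sum = 1·[36 + 56 + 80 + 108 + 140] = 420.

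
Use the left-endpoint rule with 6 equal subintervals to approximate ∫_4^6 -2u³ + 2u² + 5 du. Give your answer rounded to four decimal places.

Δu = (6 − 4)/6 = 1/3.
Left endpoints: 4, 13/3, 14/3, 5, 16/3, 17/3.
f(4) = -91, f(13/3) = -3245/27, f(14/3) = -4177/27, f(5) = -195, f(16/3) = -6521/27, f(17/3) = -7957/27.
Sum = Δu · [f(4) + f(13/3) + f(14/3) + ...].
Sum ≈ -365.7037.

-365.7037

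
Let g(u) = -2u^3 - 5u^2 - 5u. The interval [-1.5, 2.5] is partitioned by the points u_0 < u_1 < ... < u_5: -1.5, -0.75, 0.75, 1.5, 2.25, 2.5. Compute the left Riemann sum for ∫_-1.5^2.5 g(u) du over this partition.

Subinterval widths: 0.75, 1.5, 0.75, 0.75, 0.25.
Left endpoints: -1.5, -0.75, 0.75, 1.5, 2.25.
g(-1.5) = 3, g(-0.75) = 1.78125, g(0.75) = -7.40625, g(1.5) = -25.5, g(2.25) = -59.34375.
Sum = Σ Δu_i · g(u_i).
Sum = -34.59375.

-34.59375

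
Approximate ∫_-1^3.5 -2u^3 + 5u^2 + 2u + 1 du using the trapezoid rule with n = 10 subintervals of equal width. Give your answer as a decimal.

13.9640625

Δu = (3.5 − (-1))/10 = 0.45.
f(-1) = 6, f(-0.55) = 1.74525, f(-0.1) = 0.852, f(0.35) = 2.22675, f(0.8) = 4.776, f(1.25) = 7.40625, f(1.7) = 9.024, f(2.15) = 8.53575, f(2.6) = 4.848, f(3.05) = -3.13275, f(3.5) = -16.5.
T_10 = (Δu/2)·[f(u_0) + 2f(u_1) + ... + 2f(u_{9}) + f(u_10)].
Sum = 13.9640625.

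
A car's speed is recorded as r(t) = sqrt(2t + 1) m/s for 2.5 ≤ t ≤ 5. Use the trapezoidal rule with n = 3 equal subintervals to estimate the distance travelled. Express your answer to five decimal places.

7.25582

Δt = (5 − 2.5)/3 = 5/6.
r(2.5) ≈ 2.44949, r(10/3) ≈ 2.76887, r(25/6) ≈ 3.05505, r(5) ≈ 3.31662.
T_3 = (Δt/2)·[r(t_0) + 2r(t_1) + 2r(t_2) + r(t_3)].
Sum ≈ 7.25582.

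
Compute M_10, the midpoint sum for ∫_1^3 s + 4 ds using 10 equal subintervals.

Δs = (3 − 1)/10 = 0.2.
Midpoints: 1.1, 1.3, 1.5, 1.7, 1.9, 2.1, 2.3, 2.5, 2.7, 2.9.
f(1.1) = 5.1, f(1.3) = 5.3, f(1.5) = 5.5, f(1.7) = 5.7, f(1.9) = 5.9, f(2.1) = 6.1, f(2.3) = 6.3, f(2.5) = 6.5, f(2.7) = 6.7, f(2.9) = 6.9.
Sum = Δs · [f(1.1) + f(1.3) + f(1.5) + ...].
Sum = 12.

12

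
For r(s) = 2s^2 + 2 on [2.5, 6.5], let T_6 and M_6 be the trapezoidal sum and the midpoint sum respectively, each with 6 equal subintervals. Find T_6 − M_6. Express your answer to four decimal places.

T_6 ≈ 181.259259.
M_6 ≈ 180.370370.
T_6 − M_6 ≈ 0.8889.

0.8889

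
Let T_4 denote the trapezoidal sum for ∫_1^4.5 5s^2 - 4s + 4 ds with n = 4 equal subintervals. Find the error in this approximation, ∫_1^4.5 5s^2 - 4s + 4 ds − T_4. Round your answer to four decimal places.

Exact integral: ∫_1^4.5 f(s) ds ≈ 125.708333.
T_4 = 127.94140625.
Error ≈ 125.708333 − 127.94140625 ≈ -2.2331.

-2.2331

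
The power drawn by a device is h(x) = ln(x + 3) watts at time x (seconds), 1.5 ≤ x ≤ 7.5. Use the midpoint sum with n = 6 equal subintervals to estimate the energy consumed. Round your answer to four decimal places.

Δx = (7.5 − 1.5)/6 = 1.
Midpoints: 2, 3, 4, 5, 6, 7.
h(2) ≈ 1.6094, h(3) ≈ 1.7918, h(4) ≈ 1.9459, h(5) ≈ 2.0794, h(6) ≈ 2.1972, h(7) ≈ 2.3026.
Sum = Δx · [h(2) + h(3) + h(4) + ...].
Sum ≈ 11.9264.

11.9264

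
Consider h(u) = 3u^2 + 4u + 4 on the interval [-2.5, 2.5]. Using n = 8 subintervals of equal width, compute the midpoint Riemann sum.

Δu = (2.5 − (-2.5))/8 = 0.625.
Midpoints: -2.1875, -1.5625, -0.9375, -0.3125, 0.3125, 0.9375, 1.5625, 2.1875.
h(-2.1875) = 9.60546875, h(-1.5625) = 5.07421875, h(-0.9375) = 2.88671875, h(-0.3125) = 3.04296875, h(0.3125) = 5.54296875, h(0.9375) = 10.38671875, h(1.5625) = 17.57421875, h(2.1875) = 27.10546875.
Sum = Δu · [h(-2.1875) + h(-1.5625) + h(-0.9375) + ...].
Sum = 50.76171875.

50.76171875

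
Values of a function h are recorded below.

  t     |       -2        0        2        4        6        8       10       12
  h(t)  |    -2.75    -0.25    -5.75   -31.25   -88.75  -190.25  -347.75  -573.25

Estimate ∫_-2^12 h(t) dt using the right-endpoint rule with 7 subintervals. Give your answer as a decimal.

Δt = 2.
Sum = 2·[(-0.25) + (-5.75) + (-31.25) + (-88.75) + (-190.25) + (-347.75) + (-573.25)] = -2474.5.

-2474.5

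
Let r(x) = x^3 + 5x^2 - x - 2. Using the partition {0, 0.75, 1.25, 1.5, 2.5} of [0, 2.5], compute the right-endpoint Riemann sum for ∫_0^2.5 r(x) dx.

Subinterval widths: 0.75, 0.5, 0.25, 1.
Right endpoints: 0.75, 1.25, 1.5, 2.5.
r(0.75) = 0.484375, r(1.25) = 6.515625, r(1.5) = 11.125, r(2.5) = 42.375.
Sum = Σ Δx_i · r(x_i).
Sum = 48.77734375.

48.77734375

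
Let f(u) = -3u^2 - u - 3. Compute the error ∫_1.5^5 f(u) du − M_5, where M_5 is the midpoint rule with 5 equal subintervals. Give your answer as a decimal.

-0.42875

Exact integral: ∫_1.5^5 f(u) du = -143.5.
M_5 = -143.07125.
Error = -143.5 − (-143.07125) = -0.42875.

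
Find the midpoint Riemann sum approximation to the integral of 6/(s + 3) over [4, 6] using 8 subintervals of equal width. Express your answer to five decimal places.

Δs = (6 − 4)/8 = 0.25.
Midpoints: 4.125, 4.375, 4.625, 4.875, 5.125, 5.375, 5.625, 5.875.
f(4.125) = 16/19, f(4.375) = 48/59, f(4.625) = 48/61, f(4.875) = 16/21, f(5.125) = 48/65, f(5.375) = 48/67, f(5.625) = 16/23, f(5.875) = 48/71.
Sum = Δs · [f(4.125) + f(4.375) + f(4.625) + ...].
Sum ≈ 1.50776.

1.50776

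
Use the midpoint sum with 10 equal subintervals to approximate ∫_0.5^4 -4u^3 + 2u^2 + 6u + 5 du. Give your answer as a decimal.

-147.7109375

Δu = (4 − 0.5)/10 = 0.35.
Midpoints: 0.675, 1.025, 1.375, 1.725, 2.075, 2.425, 2.775, 3.125, 3.475, 3.825.
f(0.675) = 8.7310625, f(1.025) = 8.9436875, f(1.375) = 6.6328125, f(1.725) = 0.7694375, f(2.075) = -9.6754375, f(2.425) = -25.7308125, f(2.775) = -48.4256875, f(3.125) = -78.7890625, f(3.475) = -117.8499375, f(3.825) = -166.6373125.
Sum = Δu · [f(0.675) + f(1.025) + f(1.375) + ...].
Sum = -147.7109375.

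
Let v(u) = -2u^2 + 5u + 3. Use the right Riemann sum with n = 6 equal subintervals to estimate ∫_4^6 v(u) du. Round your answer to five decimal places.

Δu = (6 − 4)/6 = 1/3.
Right endpoints: 13/3, 14/3, 5, 16/3, 17/3, 6.
v(13/3) = -116/9, v(14/3) = -155/9, v(5) = -22, v(16/3) = -245/9, v(17/3) = -296/9, v(6) = -39.
Sum = Δu · [v(13/3) + v(14/3) + v(5) + ...].
Sum ≈ -50.40741.

-50.40741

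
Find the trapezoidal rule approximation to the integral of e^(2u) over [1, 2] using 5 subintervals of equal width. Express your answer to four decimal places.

Δu = (2 − 1)/5 = 0.2.
f(1) ≈ 7.3891, f(1.2) ≈ 11.0232, f(1.4) ≈ 16.4446, f(1.6) ≈ 24.5325, f(1.8) ≈ 36.5982, f(2) ≈ 54.5982.
T_5 = (Δu/2)·[f(u_0) + 2f(u_1) + ... + 2f(u_{4}) + f(u_5)].
Sum ≈ 23.9184.

23.9184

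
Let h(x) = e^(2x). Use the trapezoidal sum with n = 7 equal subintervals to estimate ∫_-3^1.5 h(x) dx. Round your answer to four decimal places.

11.3881

Δx = (1.5 − (-3))/7 = 9/14.
h(-3) ≈ 0.0025, h(-33/14) ≈ 0.0090, h(-12/7) ≈ 0.0324, h(-15/14) ≈ 0.1173, h(-3/7) ≈ 0.4244, h(3/14) ≈ 1.5351, h(6/7) ≈ 5.5527, h(1.5) ≈ 20.0855.
T_7 = (Δx/2)·[h(x_0) + 2h(x_1) + ... + 2h(x_{6}) + h(x_7)].
Sum ≈ 11.3881.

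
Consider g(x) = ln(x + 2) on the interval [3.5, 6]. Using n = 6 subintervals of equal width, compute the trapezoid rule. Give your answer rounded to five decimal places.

4.75860

Δx = (6 − 3.5)/6 = 5/12.
g(3.5) ≈ 1.70475, g(47/12) ≈ 1.77777, g(13/3) ≈ 1.84583, g(4.75) ≈ 1.90954, g(31/6) ≈ 1.96944, g(67/12) ≈ 2.02595, g(6) ≈ 2.07944.
T_6 = (Δx/2)·[g(x_0) + 2g(x_1) + ... + 2g(x_{5}) + g(x_6)].
Sum ≈ 4.75860.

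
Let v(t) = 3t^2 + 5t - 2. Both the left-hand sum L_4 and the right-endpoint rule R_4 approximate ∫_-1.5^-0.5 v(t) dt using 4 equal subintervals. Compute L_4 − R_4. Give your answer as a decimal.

0.25

L_4 = -3.59375.
R_4 = -3.84375.
L_4 − R_4 = 0.25.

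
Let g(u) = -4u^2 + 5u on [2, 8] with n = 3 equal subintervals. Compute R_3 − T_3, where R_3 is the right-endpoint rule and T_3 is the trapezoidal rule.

R_3 = -748.
T_3 = -538.
R_3 − T_3 = -210.

-210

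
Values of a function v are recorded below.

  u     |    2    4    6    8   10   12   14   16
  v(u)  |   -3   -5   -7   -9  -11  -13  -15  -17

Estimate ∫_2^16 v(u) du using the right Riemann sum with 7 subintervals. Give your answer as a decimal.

Δu = 2.
Sum = 2·[(-5) + (-7) + (-9) + (-11) + (-13) + (-15) + (-17)] = -154.

-154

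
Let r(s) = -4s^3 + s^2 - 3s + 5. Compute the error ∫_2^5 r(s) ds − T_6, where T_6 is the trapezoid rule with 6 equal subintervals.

Exact integral: ∫_2^5 r(s) ds = -586.5.
T_6 = -591.625.
Error = -586.5 − (-591.625) = 5.125.

5.125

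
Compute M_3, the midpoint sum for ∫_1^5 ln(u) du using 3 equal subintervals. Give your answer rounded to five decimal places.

4.10103

Δu = (5 − 1)/3 = 4/3.
Midpoints: 5/3, 3, 13/3.
f(5/3) ≈ 0.51083, f(3) ≈ 1.09861, f(13/3) ≈ 1.46634.
Sum = Δu · [f(5/3) + f(3) + f(13/3)].
Sum ≈ 4.10103.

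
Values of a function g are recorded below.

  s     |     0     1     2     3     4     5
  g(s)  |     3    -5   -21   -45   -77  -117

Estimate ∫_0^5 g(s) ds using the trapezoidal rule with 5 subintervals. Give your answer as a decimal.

Δs = 1.
T_5 = (1/2)·[3 + 2·(-5) + 2·(-21) + 2·(-45) + 2·(-77) + (-117)] = -205.

-205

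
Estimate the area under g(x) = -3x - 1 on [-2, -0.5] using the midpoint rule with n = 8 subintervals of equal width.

Δx = (-0.5 − (-2))/8 = 0.1875.
Midpoints: -1.90625, -1.71875, -1.53125, -1.34375, -1.15625, -0.96875, -0.78125, -0.59375.
g(-1.90625) = 4.71875, g(-1.71875) = 4.15625, g(-1.53125) = 3.59375, g(-1.34375) = 3.03125, g(-1.15625) = 2.46875, g(-0.96875) = 1.90625, g(-0.78125) = 1.34375, g(-0.59375) = 0.78125.
Sum = Δx · [g(-1.90625) + g(-1.71875) + g(-1.53125) + ...].
Sum = 4.125.

4.125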